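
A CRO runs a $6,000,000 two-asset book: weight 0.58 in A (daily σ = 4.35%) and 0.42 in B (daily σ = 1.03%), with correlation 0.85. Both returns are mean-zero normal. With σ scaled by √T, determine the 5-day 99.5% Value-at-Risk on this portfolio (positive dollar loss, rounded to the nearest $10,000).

σ_p = √(0.58²·4.35² + 0.42²·1.03² + 2·0.85·0.58·0.42·4.35·1.03) = 2.900%.
σ_{5d} = 2.900% × √5 = 6.485%.
z(99.5%) = 2.576.
VaR = 2.576 × 6.485% = 16.705%; on $6,000,000 that is $1,002,300.

$1,000,000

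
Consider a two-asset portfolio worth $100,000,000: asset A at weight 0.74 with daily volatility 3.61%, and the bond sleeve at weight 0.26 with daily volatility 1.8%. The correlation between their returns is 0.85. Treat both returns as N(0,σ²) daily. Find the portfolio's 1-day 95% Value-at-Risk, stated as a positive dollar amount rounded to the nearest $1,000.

$5,065,000

σ_p² = 0.74²·3.61² + 0.26²·1.8² + 2·0.85·0.74·0.26·3.61·1.8 = 9.4808 (%²).
σ_p = √9.4808 = 3.079%.
At 95%, z = 1.645.
VaR = 1.645 × 3.079% = 5.065%; on $100,000,000 that is $5,065,000.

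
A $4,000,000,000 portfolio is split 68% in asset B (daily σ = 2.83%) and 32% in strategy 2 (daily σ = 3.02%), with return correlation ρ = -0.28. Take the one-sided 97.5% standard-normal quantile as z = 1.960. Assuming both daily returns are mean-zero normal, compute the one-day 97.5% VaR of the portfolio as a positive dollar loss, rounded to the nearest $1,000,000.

σ_p² = 0.68²·2.83² + 0.32²·3.02² + 2·-0.28·0.68·0.32·2.83·3.02 = 3.5958 (%²).
σ_p = √3.5958 = 1.896%.
VaR = 1.960 × 1.896% = 3.716%; on $4,000,000,000 that is $148,640,000.

$149,000,000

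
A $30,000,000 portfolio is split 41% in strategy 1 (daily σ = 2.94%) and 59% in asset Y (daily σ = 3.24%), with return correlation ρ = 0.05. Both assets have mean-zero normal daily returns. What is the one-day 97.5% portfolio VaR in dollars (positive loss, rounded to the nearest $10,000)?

σ_p² = 0.41²·2.94² + 0.59²·3.24² + 2·0.05·0.41·0.59·2.94·3.24 = 5.3376 (%²).
σ_p = √5.3376 = 2.310%.
At 97.5%, z = 1.960.
VaR = 1.960 × 2.310% = 4.528%; on $30,000,000 that is $1,358,400.

$1,360,000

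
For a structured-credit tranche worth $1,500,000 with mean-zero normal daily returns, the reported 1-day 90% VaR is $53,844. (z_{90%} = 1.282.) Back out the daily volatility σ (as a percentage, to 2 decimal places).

2.80%

VaR as a fraction: $53,844 / $1,500,000 = 3.590%.
σ = VaR / z = 3.590% / 1.282 = 2.800%.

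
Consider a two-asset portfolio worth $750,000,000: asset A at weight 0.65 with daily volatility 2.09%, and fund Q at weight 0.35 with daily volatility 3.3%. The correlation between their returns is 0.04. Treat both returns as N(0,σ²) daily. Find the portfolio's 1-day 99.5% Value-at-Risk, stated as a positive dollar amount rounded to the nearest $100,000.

$35,100,000

σ_p² = 0.65²·2.09² + 0.35²·3.3² + 2·0.04·0.65·0.35·2.09·3.3 = 3.3051 (%²).
σ_p = √3.3051 = 1.818%.
At 99.5%, z = 2.576.
VaR = 2.576 × 1.818% = 4.683%; on $750,000,000 that is $35,122,500.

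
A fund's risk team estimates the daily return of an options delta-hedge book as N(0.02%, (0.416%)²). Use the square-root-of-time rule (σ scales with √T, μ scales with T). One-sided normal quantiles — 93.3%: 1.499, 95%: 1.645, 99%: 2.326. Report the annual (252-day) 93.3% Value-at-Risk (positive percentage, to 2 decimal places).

σ_{252d} = 0.416% × √252 = 6.604%; μ_{252d} = 252 × 0.02% = 5.040%.
VaR = −(5.040%) + 1.499 × 6.604% = 4.859%.

4.86%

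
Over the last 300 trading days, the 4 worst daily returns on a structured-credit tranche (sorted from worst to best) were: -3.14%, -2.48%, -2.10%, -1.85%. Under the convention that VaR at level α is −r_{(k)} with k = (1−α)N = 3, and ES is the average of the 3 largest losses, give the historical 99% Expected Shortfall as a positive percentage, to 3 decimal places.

2.573%

The 3 worst returns sum to -7.72%.
ES = −(-7.72%) / 3 = 2.5733…% ≈ 2.573%.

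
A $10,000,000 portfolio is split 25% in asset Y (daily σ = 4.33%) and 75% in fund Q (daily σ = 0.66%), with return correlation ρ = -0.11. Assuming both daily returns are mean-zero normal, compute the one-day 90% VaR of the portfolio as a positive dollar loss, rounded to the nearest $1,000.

$146,000

σ_p² = 0.25²·4.33² + 0.75²·0.66² + 2·-0.11·0.25·0.75·4.33·0.66 = 1.2989 (%²).
σ_p = √1.2989 = 1.140%.
At 90%, z = 1.282.
VaR = 1.282 × 1.140% = 1.461%; on $10,000,000 that is $146,100.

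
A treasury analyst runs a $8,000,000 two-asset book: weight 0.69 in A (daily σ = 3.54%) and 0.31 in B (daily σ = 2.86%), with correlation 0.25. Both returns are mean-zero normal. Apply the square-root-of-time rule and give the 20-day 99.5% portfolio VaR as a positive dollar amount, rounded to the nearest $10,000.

σ_p = √(0.69²·3.54² + 0.31²·2.86² + 2·0.25·0.69·0.31·3.54·2.86) = 2.799%.
σ_{20d} = 2.799% × √20 = 12.518%.
z(99.5%) = 2.576.
VaR = 2.576 × 12.518% = 32.246%; on $8,000,000 that is $2,579,680.

$2,580,000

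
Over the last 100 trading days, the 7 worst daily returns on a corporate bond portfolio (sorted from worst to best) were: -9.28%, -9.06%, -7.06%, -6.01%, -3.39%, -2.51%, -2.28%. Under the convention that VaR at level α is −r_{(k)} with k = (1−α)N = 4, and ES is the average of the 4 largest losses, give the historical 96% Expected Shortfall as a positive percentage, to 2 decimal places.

The 4 worst returns sum to -31.41%.
ES = −(-31.41%) / 4 = 7.8525% ≈ 7.85%.

7.85%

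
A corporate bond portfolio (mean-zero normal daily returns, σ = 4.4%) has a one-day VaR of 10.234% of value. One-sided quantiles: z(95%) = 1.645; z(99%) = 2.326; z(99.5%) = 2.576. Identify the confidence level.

99%

Implied z = VaR/σ = 10.234 / 4.4 = 2.326.
This matches z(99%) = 2.326.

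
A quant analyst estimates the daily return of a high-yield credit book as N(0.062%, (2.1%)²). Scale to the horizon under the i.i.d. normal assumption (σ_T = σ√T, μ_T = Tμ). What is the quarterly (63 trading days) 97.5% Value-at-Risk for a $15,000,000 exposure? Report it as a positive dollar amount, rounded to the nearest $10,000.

At 97.5%, z = 1.960.
σ_{63d} = 2.1% × √63 = 16.668%; μ_{63d} = 63 × 0.062% = 3.906%.
VaR = −(3.906%) + 1.960 × 16.668% = 28.763%.
On $15,000,000: 0.28763 × $15,000,000 = $4,314,450.

$4,310,000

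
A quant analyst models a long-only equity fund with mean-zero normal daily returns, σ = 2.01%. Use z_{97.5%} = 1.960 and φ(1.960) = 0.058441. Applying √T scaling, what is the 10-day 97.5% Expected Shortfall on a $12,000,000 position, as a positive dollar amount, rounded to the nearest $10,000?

σ_{10d} = 2.01% × √10 = 6.356%.
ES multiplier = φ(z)/(1−α) = 0.058441/0.025 = 2.338.
ES = 6.356% × 2.338 = 14.860%; on $12,000,000: $1,783,200.

$1,780,000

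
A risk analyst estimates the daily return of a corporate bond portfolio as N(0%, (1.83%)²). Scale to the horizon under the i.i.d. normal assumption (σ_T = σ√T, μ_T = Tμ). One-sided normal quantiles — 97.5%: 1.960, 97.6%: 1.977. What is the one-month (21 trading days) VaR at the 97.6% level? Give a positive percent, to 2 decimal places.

σ_{21d} = 1.83% × √21 = 8.386%.
VaR = 1.977 × 8.386% = 16.579%.

16.58%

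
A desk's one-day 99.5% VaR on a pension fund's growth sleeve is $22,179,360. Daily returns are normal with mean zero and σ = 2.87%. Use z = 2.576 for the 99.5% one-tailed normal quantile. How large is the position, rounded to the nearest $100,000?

VaR as a fraction of value: z·σ = 2.576 × 2.87% = 7.39312%.
Position = $22,179,360 / 0.0739312 = $300,000,000.

$300,000,000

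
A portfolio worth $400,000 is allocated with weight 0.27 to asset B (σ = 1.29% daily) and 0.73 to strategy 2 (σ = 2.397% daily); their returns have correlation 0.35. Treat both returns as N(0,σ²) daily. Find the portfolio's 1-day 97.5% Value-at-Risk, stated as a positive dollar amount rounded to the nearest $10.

σ_p² = 0.27²·1.29² + 0.73²·2.397² + 2·0.35·0.27·0.73·1.29·2.397 = 3.6098 (%²).
σ_p = √3.6098 = 1.900%.
At 97.5%, z = 1.960.
VaR = 1.960 × 1.900% = 3.724%; on $400,000 that is $14,896.

$14,900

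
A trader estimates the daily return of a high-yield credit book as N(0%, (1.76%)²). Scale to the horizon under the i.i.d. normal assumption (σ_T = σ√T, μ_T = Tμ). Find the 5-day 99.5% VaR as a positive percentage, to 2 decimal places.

At 99.5%, z = 2.576.
σ_{5d} = 1.76% × √5 = 3.935%.
VaR = 2.576 × 3.935% = 10.137%.

10.14%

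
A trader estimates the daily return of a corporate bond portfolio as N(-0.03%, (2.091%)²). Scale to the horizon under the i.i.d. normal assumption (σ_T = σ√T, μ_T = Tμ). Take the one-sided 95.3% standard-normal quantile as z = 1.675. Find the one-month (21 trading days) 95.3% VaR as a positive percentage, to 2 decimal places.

σ_{21d} = 2.091% × √21 = 9.582%; μ_{21d} = 21 × -0.03% = -0.630%.
VaR = −(-0.630%) + 1.675 × 9.582% = 16.680%.

16.68%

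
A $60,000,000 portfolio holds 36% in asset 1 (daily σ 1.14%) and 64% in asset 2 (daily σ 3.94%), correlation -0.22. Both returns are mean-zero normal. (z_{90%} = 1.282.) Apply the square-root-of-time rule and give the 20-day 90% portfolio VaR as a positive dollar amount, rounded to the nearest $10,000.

σ_p = √(0.36²·1.14² + 0.64²·3.94² + 2·-0.22·0.36·0.64·1.14·3.94) = 2.464%.
σ_{20d} = 2.464% × √20 = 11.019%.
VaR = 1.282 × 11.019% = 14.126%; on $60,000,000 that is $8,475,600.

$8,480,000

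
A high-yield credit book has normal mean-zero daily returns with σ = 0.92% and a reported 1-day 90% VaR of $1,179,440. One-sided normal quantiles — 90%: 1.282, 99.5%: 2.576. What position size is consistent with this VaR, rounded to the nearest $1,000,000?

VaR as a fraction of value: z·σ = 1.282 × 0.92% = 1.17944%.
Position = $1,179,440 / 0.0117944 = $100,000,000.

$100,000,000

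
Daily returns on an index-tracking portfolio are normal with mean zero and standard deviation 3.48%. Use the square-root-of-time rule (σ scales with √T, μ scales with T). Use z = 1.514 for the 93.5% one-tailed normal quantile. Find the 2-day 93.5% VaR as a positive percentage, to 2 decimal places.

7.45%

σ_{2d} = 3.48% × √2 = 4.921%.
VaR = 1.514 × 4.921% = 7.450%.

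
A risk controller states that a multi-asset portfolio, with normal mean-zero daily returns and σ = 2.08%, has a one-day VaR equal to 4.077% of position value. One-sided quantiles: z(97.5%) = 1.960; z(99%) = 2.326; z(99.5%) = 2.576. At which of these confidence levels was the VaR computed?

Implied z = VaR/σ = 4.077 / 2.08 = 1.960.
This matches z(97.5%) = 1.960.

97.5%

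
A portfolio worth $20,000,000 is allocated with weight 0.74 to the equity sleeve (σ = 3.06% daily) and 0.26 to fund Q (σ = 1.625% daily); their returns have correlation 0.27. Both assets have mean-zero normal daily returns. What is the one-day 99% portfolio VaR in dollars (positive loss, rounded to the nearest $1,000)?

σ_p² = 0.74²·3.06² + 0.26²·1.625² + 2·0.27·0.74·0.26·3.06·1.625 = 5.8226 (%²).
σ_p = √5.8226 = 2.413%.
At 99%, z = 2.326.
VaR = 2.326 × 2.413% = 5.613%; on $20,000,000 that is $1,122,600.

$1,123,000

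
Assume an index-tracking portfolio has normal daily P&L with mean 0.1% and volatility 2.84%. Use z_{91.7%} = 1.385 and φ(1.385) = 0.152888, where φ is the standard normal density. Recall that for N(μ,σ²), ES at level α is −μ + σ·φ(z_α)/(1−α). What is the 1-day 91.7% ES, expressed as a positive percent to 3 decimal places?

Tail multiplier: φ(z)/(1−α) = 0.152888 / 0.083 = 1.842.
ES = −(0.1%) + 2.84% × 1.842 = 5.131%.

5.131%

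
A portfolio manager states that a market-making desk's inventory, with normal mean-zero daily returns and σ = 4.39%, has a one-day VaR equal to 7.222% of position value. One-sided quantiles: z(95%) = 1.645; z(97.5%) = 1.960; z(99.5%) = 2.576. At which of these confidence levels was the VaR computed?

Implied z = VaR/σ = 7.222 / 4.39 = 1.645.
This matches z(95%) = 1.645.

95%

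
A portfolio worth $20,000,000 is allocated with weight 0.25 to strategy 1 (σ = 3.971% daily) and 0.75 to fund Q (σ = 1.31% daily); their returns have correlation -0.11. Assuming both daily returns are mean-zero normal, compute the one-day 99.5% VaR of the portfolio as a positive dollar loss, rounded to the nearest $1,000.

$679,000

σ_p² = 0.25²·3.971² + 0.75²·1.31² + 2·-0.11·0.25·0.75·3.971·1.31 = 1.7363 (%²).
σ_p = √1.7363 = 1.318%.
At 99.5%, z = 2.576.
VaR = 2.576 × 1.318% = 3.395%; on $20,000,000 that is $679,000.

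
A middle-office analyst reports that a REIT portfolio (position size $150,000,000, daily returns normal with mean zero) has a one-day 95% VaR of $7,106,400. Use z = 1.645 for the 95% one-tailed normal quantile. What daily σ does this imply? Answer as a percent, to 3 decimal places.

VaR as a fraction: $7,106,400 / $150,000,000 = 4.738%.
σ = VaR / z = 4.738% / 1.645 = 2.880%.

2.880%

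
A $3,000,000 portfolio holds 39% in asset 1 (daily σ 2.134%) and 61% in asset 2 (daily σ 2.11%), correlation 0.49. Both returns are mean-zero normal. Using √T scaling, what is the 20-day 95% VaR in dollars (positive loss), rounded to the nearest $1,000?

σ_p = √(0.39²·2.134² + 0.61²·2.11² + 2·0.49·0.39·0.61·2.134·2.11) = 1.844%.
σ_{20d} = 1.844% × √20 = 8.247%.
z(95%) = 1.645.
VaR = 1.645 × 8.247% = 13.566%; on $3,000,000 that is $406,980.

$407,000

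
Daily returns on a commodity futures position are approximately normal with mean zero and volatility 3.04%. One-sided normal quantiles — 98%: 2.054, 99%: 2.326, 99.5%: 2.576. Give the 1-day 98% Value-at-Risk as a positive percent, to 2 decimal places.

VaR = z·σ = 2.054 × 3.04% = 6.244%.

6.24%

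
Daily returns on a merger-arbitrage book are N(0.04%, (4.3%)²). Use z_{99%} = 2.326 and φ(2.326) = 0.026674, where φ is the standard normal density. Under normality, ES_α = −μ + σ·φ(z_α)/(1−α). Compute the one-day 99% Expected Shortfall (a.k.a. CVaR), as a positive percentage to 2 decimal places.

11.43%

Tail multiplier: φ(z)/(1−α) = 0.026674 / 0.01 = 2.667.
ES = −(0.04%) + 4.3% × 2.667 = 11.428%.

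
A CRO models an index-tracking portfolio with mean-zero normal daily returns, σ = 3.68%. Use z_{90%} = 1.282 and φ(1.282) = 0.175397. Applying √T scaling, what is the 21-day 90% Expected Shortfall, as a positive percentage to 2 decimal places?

29.58%

σ_{21d} = 3.68% × √21 = 16.864%.
ES multiplier = φ(z)/(1−α) = 0.175397/0.1 = 1.754.
ES = 16.864% × 1.754 = 29.579%.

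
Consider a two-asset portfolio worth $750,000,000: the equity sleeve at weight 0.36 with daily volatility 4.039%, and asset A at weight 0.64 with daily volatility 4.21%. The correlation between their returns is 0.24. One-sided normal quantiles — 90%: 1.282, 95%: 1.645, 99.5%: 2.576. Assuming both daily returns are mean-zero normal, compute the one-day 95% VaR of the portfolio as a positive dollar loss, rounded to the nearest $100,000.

σ_p² = 0.36²·4.039² + 0.64²·4.21² + 2·0.24·0.36·0.64·4.039·4.21 = 11.2546 (%²).
σ_p = √11.2546 = 3.355%.
VaR = 1.645 × 3.355% = 5.519%; on $750,000,000 that is $41,392,500.

$41,400,000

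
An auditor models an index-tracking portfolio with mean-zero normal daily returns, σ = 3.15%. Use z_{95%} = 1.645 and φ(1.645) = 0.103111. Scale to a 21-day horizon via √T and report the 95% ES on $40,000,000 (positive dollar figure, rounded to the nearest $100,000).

σ_{21d} = 3.15% × √21 = 14.435%.
ES multiplier = φ(z)/(1−α) = 0.103111/0.05 = 2.062.
ES = 14.435% × 2.062 = 29.765%; on $40,000,000: $11,906,000.

$11,900,000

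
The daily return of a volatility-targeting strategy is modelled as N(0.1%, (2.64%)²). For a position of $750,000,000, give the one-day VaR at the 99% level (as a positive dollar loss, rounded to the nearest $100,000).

$45,300,000

At 99% one-sided, z = 2.326.
VaR = −μ + z·σ = −(0.1%) + 2.326 × 2.64% = 6.041%.
On $750,000,000: 0.06041 × $750,000,000 = $45,307,500.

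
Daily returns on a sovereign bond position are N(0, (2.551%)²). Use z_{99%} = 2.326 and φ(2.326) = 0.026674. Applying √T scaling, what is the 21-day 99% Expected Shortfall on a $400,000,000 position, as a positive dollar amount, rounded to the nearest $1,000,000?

σ_{21d} = 2.551% × √21 = 11.690%.
ES multiplier = φ(z)/(1−α) = 0.026674/0.01 = 2.667.
ES = 11.690% × 2.667 = 31.177%; on $400,000,000: $124,708,000.

$125,000,000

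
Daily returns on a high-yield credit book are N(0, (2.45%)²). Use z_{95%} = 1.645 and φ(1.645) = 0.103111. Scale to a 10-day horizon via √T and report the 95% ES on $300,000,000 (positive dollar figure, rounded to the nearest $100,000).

σ_{10d} = 2.45% × √10 = 7.748%.
ES multiplier = φ(z)/(1−α) = 0.103111/0.05 = 2.062.
ES = 7.748% × 2.062 = 15.976%; on $300,000,000: $47,928,000.

$47,900,000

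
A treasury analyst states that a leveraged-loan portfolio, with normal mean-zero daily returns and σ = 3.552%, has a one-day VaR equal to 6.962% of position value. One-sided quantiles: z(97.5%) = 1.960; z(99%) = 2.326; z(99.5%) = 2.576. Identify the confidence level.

97.5%

Implied z = VaR/σ = 6.962 / 3.552 = 1.960.
This matches z(97.5%) = 1.960.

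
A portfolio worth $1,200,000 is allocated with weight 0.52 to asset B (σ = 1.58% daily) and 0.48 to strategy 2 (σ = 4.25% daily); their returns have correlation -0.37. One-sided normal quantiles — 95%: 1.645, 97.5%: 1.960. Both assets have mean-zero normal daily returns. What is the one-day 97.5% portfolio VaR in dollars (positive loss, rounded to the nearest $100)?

σ_p² = 0.52²·1.58² + 0.48²·4.25² + 2·-0.37·0.52·0.48·1.58·4.25 = 3.5963 (%²).
σ_p = √3.5963 = 1.896%.
VaR = 1.960 × 1.896% = 3.716%; on $1,200,000 that is $44,592.

$44,600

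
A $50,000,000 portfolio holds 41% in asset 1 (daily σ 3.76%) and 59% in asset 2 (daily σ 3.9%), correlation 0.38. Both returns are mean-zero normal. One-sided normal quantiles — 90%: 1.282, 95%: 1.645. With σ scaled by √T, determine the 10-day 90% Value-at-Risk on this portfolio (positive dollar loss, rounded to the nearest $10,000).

$6,530,000

σ_p = √(0.41²·3.76² + 0.59²·3.9² + 2·0.38·0.41·0.59·3.76·3.9) = 3.220%.
σ_{10d} = 3.220% × √10 = 10.183%.
VaR = 1.282 × 10.183% = 13.055%; on $50,000,000 that is $6,527,500.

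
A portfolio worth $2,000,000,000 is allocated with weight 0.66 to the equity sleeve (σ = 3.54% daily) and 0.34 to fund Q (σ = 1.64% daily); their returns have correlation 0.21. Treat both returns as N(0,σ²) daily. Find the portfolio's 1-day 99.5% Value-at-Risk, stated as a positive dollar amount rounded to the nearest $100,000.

σ_p² = 0.66²·3.54² + 0.34²·1.64² + 2·0.21·0.66·0.34·3.54·1.64 = 6.3168 (%²).
σ_p = √6.3168 = 2.513%.
At 99.5%, z = 2.576.
VaR = 2.576 × 2.513% = 6.473%; on $2,000,000,000 that is $129,460,000.

$129,500,000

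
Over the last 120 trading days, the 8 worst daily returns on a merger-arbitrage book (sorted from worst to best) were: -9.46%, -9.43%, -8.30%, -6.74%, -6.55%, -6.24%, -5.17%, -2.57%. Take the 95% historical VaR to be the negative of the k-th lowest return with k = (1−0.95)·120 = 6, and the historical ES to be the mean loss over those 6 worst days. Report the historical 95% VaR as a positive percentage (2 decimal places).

k = 6; the 6th lowest return is -6.24%, so VaR = 6.24%.

6.24%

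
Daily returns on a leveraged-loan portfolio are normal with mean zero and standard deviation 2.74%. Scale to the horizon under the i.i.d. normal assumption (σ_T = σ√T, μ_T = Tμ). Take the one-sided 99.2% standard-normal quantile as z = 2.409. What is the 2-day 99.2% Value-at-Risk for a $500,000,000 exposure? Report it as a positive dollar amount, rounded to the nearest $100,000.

$46,700,000

σ_{2d} = 2.74% × √2 = 3.875%.
VaR = 2.409 × 3.875% = 9.335%.
On $500,000,000: 0.09335 × $500,000,000 = $46,675,000.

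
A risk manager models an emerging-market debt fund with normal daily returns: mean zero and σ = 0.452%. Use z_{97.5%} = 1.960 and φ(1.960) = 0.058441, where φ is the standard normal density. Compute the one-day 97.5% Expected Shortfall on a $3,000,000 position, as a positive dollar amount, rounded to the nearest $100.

$31,700

Tail multiplier: φ(z)/(1−α) = 0.058441 / 0.025 = 2.338.
ES = 0.452% × 2.338 = 1.057%.
On $3,000,000: 0.01057 × $3,000,000 = $31,710.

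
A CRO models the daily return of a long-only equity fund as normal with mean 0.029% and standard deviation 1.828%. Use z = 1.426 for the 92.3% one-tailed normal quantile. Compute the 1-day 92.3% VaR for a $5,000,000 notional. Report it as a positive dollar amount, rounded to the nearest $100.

$128,900

VaR = −μ + z·σ = −(0.029%) + 1.426 × 1.828% = 2.578%.
On $5,000,000: 0.02578 × $5,000,000 = $128,900.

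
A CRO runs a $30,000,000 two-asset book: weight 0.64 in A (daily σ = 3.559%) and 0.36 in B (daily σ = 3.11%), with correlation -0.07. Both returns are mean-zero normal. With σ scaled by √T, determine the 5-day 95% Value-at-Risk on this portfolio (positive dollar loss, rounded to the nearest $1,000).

σ_p = √(0.64²·3.559² + 0.36²·3.11² + 2·-0.07·0.64·0.36·3.559·3.11) = 2.467%.
σ_{5d} = 2.467% × √5 = 5.516%.
z(95%) = 1.645.
VaR = 1.645 × 5.516% = 9.074%; on $30,000,000 that is $2,722,200.

$2,722,000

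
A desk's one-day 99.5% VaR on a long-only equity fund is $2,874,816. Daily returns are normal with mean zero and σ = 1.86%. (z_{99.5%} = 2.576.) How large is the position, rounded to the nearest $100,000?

$60,000,000

VaR as a fraction of value: z·σ = 2.576 × 1.86% = 4.79136%.
Position = $2,874,816 / 0.0479136 = $60,000,000.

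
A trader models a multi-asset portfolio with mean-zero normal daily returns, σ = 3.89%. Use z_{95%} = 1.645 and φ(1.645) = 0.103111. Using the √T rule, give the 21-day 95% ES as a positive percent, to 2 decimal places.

36.76%

σ_{21d} = 3.89% × √21 = 17.826%.
ES multiplier = φ(z)/(1−α) = 0.103111/0.05 = 2.062.
ES = 17.826% × 2.062 = 36.757%.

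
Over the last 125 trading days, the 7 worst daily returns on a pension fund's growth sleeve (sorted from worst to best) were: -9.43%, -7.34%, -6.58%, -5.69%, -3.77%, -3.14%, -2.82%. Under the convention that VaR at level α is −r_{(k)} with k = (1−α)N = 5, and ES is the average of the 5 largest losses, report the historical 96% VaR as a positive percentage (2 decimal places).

k = 5; the 5th lowest return is -3.77%, so VaR = 3.77%.

3.77%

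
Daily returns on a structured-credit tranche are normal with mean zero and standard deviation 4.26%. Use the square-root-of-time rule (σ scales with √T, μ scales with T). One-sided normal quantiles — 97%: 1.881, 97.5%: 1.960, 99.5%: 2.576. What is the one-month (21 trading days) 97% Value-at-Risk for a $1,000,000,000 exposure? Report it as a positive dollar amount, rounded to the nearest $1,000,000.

σ_{21d} = 4.26% × √21 = 19.522%.
VaR = 1.881 × 19.522% = 36.721%.
On $1,000,000,000: 0.36721 × $1,000,000,000 = $367,210,000.

$367,000,000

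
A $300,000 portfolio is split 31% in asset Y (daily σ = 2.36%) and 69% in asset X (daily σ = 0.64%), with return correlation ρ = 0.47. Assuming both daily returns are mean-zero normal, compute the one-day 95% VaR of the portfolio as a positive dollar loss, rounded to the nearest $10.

σ_p² = 0.31²·2.36² + 0.69²·0.64² + 2·0.47·0.31·0.69·2.36·0.64 = 1.0339 (%²).
σ_p = √1.0339 = 1.017%.
At 95%, z = 1.645.
VaR = 1.645 × 1.017% = 1.673%; on $300,000 that is $5,019.

$5,020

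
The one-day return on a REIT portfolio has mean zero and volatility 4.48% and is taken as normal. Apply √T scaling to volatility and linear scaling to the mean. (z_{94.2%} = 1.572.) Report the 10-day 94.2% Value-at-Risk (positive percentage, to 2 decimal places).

22.27%

σ_{10d} = 4.48% × √10 = 14.167%.
VaR = 1.572 × 14.167% = 22.271%.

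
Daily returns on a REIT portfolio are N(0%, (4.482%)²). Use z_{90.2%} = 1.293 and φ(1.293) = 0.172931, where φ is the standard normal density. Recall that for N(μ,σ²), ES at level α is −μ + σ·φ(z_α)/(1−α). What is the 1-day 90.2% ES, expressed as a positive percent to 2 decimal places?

7.91%

Tail multiplier: φ(z)/(1−α) = 0.172931 / 0.098 = 1.765.
ES = 4.482% × 1.765 = 7.911%.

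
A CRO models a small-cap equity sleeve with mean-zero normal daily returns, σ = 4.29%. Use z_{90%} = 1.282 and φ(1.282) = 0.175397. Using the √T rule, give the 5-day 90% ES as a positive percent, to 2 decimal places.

σ_{5d} = 4.29% × √5 = 9.593%.
ES multiplier = φ(z)/(1−α) = 0.175397/0.1 = 1.754.
ES = 9.593% × 1.754 = 16.826%.

16.83%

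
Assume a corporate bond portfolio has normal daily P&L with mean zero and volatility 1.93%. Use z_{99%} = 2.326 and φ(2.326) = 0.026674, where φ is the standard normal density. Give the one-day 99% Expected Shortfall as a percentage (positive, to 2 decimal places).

Tail multiplier: φ(z)/(1−α) = 0.026674 / 0.01 = 2.667.
ES = 1.93% × 2.667 = 5.147%.

5.15%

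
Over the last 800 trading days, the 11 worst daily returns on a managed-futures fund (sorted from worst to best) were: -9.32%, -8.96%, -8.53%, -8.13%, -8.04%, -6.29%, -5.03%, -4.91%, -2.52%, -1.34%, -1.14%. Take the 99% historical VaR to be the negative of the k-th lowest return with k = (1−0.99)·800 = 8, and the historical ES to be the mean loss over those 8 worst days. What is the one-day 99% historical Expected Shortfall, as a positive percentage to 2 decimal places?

7.40%

The 8 worst returns sum to -59.21%.
ES = −(-59.21%) / 8 = 7.40125% ≈ 7.40%.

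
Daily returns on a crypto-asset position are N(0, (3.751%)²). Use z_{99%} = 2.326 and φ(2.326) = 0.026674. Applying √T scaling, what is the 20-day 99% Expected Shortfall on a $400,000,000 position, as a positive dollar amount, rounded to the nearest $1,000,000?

σ_{20d} = 3.751% × √20 = 16.775%.
ES multiplier = φ(z)/(1−α) = 0.026674/0.01 = 2.667.
ES = 16.775% × 2.667 = 44.739%; on $400,000,000: $178,956,000.

$179,000,000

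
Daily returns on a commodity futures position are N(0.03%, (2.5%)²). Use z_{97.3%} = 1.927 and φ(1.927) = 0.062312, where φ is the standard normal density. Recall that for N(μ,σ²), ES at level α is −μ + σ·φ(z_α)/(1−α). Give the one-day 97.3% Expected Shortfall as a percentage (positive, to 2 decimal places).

Tail multiplier: φ(z)/(1−α) = 0.062312 / 0.027 = 2.308.
ES = −(0.03%) + 2.5% × 2.308 = 5.740%.

5.74%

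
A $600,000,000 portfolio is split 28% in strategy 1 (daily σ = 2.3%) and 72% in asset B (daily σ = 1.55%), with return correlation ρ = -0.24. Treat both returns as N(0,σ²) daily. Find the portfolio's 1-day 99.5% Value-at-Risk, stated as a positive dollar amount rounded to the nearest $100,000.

$17,700,000

σ_p² = 0.28²·2.3² + 0.72²·1.55² + 2·-0.24·0.28·0.72·2.3·1.55 = 1.3152 (%²).
σ_p = √1.3152 = 1.147%.
At 99.5%, z = 2.576.
VaR = 2.576 × 1.147% = 2.955%; on $600,000,000 that is $17,730,000.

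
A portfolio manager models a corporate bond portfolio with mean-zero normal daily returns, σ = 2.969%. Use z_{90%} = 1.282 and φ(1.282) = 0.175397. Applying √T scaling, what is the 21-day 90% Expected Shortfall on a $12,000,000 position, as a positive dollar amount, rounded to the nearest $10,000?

σ_{21d} = 2.969% × √21 = 13.606%.
ES multiplier = φ(z)/(1−α) = 0.175397/0.1 = 1.754.
ES = 13.606% × 1.754 = 23.865%; on $12,000,000: $2,863,800.

$2,860,000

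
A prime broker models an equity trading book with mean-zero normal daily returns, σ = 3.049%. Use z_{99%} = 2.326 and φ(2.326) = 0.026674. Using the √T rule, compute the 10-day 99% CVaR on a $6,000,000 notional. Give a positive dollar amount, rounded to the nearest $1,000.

σ_{10d} = 3.049% × √10 = 9.642%.
ES multiplier = φ(z)/(1−α) = 0.026674/0.01 = 2.667.
ES = 9.642% × 2.667 = 25.715%; on $6,000,000: $1,542,900.

$1,543,000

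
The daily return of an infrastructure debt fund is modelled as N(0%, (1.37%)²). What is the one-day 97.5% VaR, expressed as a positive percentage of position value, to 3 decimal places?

2.685%

At 97.5% one-sided, z = 1.960.
VaR = z·σ = 1.960 × 1.37% = 2.685%.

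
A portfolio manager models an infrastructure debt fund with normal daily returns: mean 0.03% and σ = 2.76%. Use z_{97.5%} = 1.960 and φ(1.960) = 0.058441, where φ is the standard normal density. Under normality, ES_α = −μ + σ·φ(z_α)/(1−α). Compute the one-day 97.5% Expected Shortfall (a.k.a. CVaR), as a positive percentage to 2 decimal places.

Tail multiplier: φ(z)/(1−α) = 0.058441 / 0.025 = 2.338.
ES = −(0.03%) + 2.76% × 2.338 = 6.423%.

6.42%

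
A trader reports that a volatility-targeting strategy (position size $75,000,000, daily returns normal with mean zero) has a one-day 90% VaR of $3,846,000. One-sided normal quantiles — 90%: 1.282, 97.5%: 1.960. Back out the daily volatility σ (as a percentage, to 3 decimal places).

4.000%

VaR as a fraction: $3,846,000 / $75,000,000 = 5.128%.
σ = VaR / z = 5.128% / 1.282 = 4.000%.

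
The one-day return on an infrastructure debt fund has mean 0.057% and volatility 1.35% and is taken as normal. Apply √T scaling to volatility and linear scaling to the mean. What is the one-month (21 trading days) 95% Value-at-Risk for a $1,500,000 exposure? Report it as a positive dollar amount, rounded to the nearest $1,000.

At 95%, z = 1.645.
σ_{21d} = 1.35% × √21 = 6.186%; μ_{21d} = 21 × 0.057% = 1.197%.
VaR = −(1.197%) + 1.645 × 6.186% = 8.979%.
On $1,500,000: 0.08979 × $1,500,000 = $134,685.

$135,000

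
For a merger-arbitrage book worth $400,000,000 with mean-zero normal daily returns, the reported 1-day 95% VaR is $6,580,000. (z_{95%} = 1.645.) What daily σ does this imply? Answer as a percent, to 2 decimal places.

1.00%

VaR as a fraction: $6,580,000 / $400,000,000 = 1.645%.
σ = VaR / z = 1.645% / 1.645 = 1.000%.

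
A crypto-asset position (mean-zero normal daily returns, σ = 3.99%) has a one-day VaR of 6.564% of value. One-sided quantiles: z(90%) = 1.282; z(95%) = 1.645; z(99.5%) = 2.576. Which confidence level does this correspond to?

Implied z = VaR/σ = 6.564 / 3.99 = 1.645.
This matches z(95%) = 1.645.

95%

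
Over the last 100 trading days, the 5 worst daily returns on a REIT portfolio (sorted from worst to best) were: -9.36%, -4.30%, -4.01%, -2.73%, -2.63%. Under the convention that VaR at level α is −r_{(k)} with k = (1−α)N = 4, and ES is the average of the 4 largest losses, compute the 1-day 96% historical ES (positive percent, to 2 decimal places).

The 4 worst returns sum to -20.40%.
ES = −(-20.40%) / 4 = 5.1% ≈ 5.10%.

5.10%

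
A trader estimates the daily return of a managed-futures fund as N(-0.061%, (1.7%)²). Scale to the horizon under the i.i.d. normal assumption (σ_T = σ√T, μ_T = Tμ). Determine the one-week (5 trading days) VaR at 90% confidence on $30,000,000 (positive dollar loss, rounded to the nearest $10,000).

At 90%, z = 1.282.
σ_{5d} = 1.7% × √5 = 3.801%; μ_{5d} = 5 × -0.061% = -0.305%.
VaR = −(-0.305%) + 1.282 × 3.801% = 5.178%.
On $30,000,000: 0.05178 × $30,000,000 = $1,553,400.

$1,550,000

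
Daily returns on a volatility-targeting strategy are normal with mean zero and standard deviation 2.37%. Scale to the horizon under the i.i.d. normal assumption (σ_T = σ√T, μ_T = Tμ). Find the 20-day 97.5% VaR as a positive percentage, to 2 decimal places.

At 97.5%, z = 1.960.
σ_{20d} = 2.37% × √20 = 10.599%.
VaR = 1.960 × 10.599% = 20.774%.

20.77%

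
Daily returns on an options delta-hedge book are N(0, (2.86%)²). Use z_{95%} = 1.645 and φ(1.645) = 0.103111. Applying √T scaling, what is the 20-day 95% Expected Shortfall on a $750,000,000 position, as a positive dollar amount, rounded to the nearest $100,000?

$197,800,000

σ_{20d} = 2.86% × √20 = 12.790%.
ES multiplier = φ(z)/(1−α) = 0.103111/0.05 = 2.062.
ES = 12.790% × 2.062 = 26.373%; on $750,000,000: $197,797,500.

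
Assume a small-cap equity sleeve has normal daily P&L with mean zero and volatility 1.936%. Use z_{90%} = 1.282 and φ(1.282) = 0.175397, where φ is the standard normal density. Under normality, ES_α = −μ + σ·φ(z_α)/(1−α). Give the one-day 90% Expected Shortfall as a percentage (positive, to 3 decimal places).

Tail multiplier: φ(z)/(1−α) = 0.175397 / 0.1 = 1.754.
ES = 1.936% × 1.754 = 3.396%.

3.396%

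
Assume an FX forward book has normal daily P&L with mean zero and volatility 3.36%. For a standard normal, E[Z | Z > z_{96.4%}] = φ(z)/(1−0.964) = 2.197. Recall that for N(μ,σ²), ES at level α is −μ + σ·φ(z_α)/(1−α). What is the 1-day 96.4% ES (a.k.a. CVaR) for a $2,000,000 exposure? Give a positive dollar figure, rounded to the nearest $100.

ES = 3.36% × 2.197 = 7.382%.
On $2,000,000: 0.07382 × $2,000,000 = $147,640.

$147,600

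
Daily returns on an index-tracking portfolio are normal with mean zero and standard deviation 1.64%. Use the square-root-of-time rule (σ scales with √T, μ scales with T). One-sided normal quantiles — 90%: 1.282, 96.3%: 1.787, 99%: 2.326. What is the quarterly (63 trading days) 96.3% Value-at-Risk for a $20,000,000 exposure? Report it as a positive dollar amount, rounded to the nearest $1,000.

σ_{63d} = 1.64% × √63 = 13.017%.
VaR = 1.787 × 13.017% = 23.261%.
On $20,000,000: 0.23261 × $20,000,000 = $4,652,200.

$4,652,000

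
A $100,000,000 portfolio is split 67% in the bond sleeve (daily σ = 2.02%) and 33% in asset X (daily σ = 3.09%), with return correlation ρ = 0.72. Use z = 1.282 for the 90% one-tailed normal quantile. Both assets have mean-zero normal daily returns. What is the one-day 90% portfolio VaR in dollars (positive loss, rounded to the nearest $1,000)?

σ_p² = 0.67²·2.02² + 0.33²·3.09² + 2·0.72·0.67·0.33·2.02·3.09 = 4.8588 (%²).
σ_p = √4.8588 = 2.204%.
VaR = 1.282 × 2.204% = 2.826%; on $100,000,000 that is $2,826,000.

$2,826,000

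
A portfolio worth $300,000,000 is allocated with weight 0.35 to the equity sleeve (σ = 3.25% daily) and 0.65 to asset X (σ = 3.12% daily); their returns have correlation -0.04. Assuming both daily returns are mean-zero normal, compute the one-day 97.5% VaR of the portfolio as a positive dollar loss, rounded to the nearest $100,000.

σ_p² = 0.35²·3.25² + 0.65²·3.12² + 2·-0.04·0.35·0.65·3.25·3.12 = 5.2221 (%²).
σ_p = √5.2221 = 2.285%.
At 97.5%, z = 1.960.
VaR = 1.960 × 2.285% = 4.479%; on $300,000,000 that is $13,437,000.

$13,400,000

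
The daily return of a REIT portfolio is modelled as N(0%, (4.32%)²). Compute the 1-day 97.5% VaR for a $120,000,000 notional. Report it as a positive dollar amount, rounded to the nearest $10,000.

At 97.5% one-sided, z = 1.960.
VaR = z·σ = 1.960 × 4.32% = 8.467%.
On $120,000,000: 0.08467 × $120,000,000 = $10,160,400.

$10,160,000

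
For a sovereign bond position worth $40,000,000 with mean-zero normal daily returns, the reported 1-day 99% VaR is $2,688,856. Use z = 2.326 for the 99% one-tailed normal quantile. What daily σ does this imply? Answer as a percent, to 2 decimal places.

2.89%

VaR as a fraction: $2,688,856 / $40,000,000 = 6.722%.
σ = VaR / z = 6.722% / 2.326 = 2.890%.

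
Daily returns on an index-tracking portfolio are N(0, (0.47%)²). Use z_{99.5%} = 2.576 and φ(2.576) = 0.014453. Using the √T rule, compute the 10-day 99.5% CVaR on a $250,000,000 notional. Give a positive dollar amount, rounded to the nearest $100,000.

$10,700,000

σ_{10d} = 0.47% × √10 = 1.486%.
ES multiplier = φ(z)/(1−α) = 0.014453/0.005 = 2.891.
ES = 1.486% × 2.891 = 4.296%; on $250,000,000: $10,740,000.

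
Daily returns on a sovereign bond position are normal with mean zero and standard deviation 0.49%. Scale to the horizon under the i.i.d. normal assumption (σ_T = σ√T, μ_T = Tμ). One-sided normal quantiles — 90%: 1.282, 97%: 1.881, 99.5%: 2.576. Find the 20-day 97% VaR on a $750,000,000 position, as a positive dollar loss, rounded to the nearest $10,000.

$30,910,000

σ_{20d} = 0.49% × √20 = 2.191%.
VaR = 1.881 × 2.191% = 4.121%.
On $750,000,000: 0.04121 × $750,000,000 = $30,907,500.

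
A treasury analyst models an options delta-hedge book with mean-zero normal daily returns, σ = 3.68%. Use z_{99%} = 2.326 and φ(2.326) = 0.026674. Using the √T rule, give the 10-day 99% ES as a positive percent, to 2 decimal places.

σ_{10d} = 3.68% × √10 = 11.637%.
ES multiplier = φ(z)/(1−α) = 0.026674/0.01 = 2.667.
ES = 11.637% × 2.667 = 31.036%.

31.04%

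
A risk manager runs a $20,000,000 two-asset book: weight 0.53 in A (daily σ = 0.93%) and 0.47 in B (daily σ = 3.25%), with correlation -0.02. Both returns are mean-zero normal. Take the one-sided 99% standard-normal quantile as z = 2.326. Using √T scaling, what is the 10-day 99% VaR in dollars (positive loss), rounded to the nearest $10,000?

σ_p = √(0.53²·0.93² + 0.47²·3.25² + 2·-0.02·0.53·0.47·0.93·3.25) = 1.596%.
σ_{10d} = 1.596% × √10 = 5.047%.
VaR = 2.326 × 5.047% = 11.739%; on $20,000,000 that is $2,347,800.

$2,350,000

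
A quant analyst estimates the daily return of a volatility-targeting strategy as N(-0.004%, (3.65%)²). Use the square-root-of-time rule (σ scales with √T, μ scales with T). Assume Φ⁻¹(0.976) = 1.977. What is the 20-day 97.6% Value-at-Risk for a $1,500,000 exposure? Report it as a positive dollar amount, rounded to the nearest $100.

$485,300

σ_{20d} = 3.65% × √20 = 16.323%; μ_{20d} = 20 × -0.004% = -0.080%.
VaR = −(-0.080%) + 1.977 × 16.323% = 32.351%.
On $1,500,000: 0.32351 × $1,500,000 = $485,265.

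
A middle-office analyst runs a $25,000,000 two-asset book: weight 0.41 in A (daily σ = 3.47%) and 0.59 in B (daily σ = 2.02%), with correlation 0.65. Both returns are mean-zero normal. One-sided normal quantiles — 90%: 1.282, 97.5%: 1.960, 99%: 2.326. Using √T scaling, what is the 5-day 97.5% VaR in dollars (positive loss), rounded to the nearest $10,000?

σ_p = √(0.41²·3.47² + 0.59²·2.02² + 2·0.65·0.41·0.59·3.47·2.02) = 2.377%.
σ_{5d} = 2.377% × √5 = 5.315%.
VaR = 1.960 × 5.315% = 10.417%; on $25,000,000 that is $2,604,250.

$2,600,000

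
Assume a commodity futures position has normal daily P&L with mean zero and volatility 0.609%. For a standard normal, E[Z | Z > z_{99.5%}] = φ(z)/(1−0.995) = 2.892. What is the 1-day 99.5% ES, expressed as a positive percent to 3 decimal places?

1.761%

ES = 0.609% × 2.892 = 1.761%.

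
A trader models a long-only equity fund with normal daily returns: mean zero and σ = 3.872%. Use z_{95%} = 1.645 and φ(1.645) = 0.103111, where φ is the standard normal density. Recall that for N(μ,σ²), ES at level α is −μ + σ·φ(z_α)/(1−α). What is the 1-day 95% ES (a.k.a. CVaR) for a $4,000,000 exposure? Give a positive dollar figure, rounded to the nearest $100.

$319,400

Tail multiplier: φ(z)/(1−α) = 0.103111 / 0.05 = 2.062.
ES = 3.872% × 2.062 = 7.984%.
On $4,000,000: 0.07984 × $4,000,000 = $319,360.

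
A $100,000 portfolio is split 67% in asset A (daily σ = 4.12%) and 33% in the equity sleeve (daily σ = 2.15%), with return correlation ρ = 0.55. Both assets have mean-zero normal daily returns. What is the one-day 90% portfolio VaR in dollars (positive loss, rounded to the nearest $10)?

σ_p² = 0.67²·4.12² + 0.33²·2.15² + 2·0.55·0.67·0.33·4.12·2.15 = 10.2776 (%²).
σ_p = √10.2776 = 3.206%.
At 90%, z = 1.282.
VaR = 1.282 × 3.206% = 4.110%; on $100,000 that is $4,110.

$4,110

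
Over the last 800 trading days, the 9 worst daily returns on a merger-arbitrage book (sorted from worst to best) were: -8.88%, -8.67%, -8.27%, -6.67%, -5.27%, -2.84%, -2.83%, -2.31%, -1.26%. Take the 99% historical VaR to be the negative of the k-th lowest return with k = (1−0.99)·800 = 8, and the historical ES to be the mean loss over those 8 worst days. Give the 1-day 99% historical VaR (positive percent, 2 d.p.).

2.31%

k = 8; the 8th lowest return is -2.31%, so VaR = 2.31%.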